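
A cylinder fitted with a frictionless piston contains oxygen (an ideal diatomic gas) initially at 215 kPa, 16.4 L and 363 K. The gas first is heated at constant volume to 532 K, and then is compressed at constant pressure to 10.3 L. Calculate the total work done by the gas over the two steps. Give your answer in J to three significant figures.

Step 1 (isochoric): W = 0 (constant volume).
After step 1: P = 315.1 kPa (V unchanged).
Step 2 (isobaric): W = PΔV = (315.1 kPa)(10.3 − 16.4 L) = -1922 J.
W_total = 0 − 1922 = -1922 J.

W_total ≈ -1920 J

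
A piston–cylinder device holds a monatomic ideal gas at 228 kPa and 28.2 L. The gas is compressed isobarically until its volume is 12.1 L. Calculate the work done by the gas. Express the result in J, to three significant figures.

Isobaric: W = P ΔV.
W = (228 kPa)(12.1 − 28.2 L) = (228)(-16.1) = -3671 J.

W ≈ -3670 J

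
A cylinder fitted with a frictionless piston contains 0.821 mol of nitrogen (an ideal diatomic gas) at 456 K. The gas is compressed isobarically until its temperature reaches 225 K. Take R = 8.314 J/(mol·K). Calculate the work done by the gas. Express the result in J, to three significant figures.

Isobaric: W = P ΔV = nR ΔT.
W = (0.821)(8.314)(225 − 456) = -1577 J.

W ≈ -1580 J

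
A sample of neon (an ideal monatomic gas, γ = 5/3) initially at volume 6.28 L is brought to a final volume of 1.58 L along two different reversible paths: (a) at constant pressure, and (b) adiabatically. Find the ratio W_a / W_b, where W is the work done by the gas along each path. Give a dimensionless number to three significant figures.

Path (a) isobaric: W = P₁(V₂ − V₁) → W_a/(P₁V₁) = -0.7484.
Path (b) adiabatic: W = P₁V₁(1 − (V₁/V₂)^(γ−1))/(γ−1) → W_b/(P₁V₁) = -2.264.
W_a / W_b = -0.7484 / -2.264 = 0.3306.

W_a / W_b ≈ 0.331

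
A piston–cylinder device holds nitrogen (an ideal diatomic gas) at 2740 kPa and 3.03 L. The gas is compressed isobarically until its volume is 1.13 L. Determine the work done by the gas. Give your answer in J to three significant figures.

W ≈ -5210 J

Isobaric: W = P ΔV.
W = (2740 kPa)(1.13 − 3.03 L) = (2740)(-1.9) = -5206 J.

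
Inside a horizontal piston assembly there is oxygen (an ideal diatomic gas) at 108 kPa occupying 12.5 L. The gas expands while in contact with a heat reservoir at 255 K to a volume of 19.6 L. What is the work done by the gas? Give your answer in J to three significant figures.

W ≈ 607 J

Isothermal: W = nRT ln(V₂/V₁) = P₁V₁ ln(V₂/V₁).
P₁V₁ = (108 kPa)(12.5 L) = 1350 J.
W = 1350 × ln(19.6/12.5) = 1350 × 0.4498
W_by_gas = 607.2 J.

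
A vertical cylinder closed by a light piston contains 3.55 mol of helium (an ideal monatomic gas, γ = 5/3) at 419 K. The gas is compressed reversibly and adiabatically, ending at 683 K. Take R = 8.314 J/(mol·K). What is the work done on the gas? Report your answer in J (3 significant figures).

W ≈ 11700 J

Adiabatic ⇒ Q = 0, so W_by = −ΔU = nCᵥ(T₁ − T₂).
Cᵥ = 3R/2 = 12.47 J/(mol·K).
W = (3.55)(12.47)(419 − 683) = -11688 J.
Work on gas = −W_by = 11688 J.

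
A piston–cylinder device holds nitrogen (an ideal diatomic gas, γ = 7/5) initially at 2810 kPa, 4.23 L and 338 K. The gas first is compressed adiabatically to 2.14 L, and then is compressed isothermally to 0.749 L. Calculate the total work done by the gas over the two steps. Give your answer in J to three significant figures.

W_total ≈ -25700 J

Step 1 (adiabatic): W = (P₁V₁ − P₂V₂)/(γ−1) = (11886 − 15611)/0.4 = -9311 J.
After step 1: P = 7295 kPa, V = 2.14 L, T = 443.9 K.
Step 2 (isothermal): W = P₁V₁ ln(V₂/V₁) = (15611) ln(0.749/2.14) = -16388 J.
W_total = -9311 − 16388 = -25699 J.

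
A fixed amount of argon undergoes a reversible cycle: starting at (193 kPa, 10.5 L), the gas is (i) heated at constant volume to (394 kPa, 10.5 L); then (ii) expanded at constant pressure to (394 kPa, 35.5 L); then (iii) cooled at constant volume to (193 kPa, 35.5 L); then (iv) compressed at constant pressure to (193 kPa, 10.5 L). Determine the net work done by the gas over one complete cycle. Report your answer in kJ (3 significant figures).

Constant-volume legs do no work.
W(ii) = (394)(35.5 − 10.5) = 9850 J; W(iv) = (193)(10.5 − 35.5) = -4825 J.
W_net = 9850 − 4825 = 5025 J (the clockwise enclosed area).

W_net ≈ 5.03 kJ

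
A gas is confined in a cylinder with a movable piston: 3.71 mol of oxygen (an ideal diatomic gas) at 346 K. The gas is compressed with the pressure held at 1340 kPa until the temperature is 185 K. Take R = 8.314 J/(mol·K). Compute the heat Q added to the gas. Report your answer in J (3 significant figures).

Q ≈ -17400 J

Isobaric: W = nRΔT = (3.71)(8.314)(-161) = -4966 J.
ΔU = nCᵥΔT with Cᵥ = 5R/2: ΔU = (3.71)(20.79)(-161) = -12415 J.
Q = ΔU + W = -12415 − 4966 = -17381 J.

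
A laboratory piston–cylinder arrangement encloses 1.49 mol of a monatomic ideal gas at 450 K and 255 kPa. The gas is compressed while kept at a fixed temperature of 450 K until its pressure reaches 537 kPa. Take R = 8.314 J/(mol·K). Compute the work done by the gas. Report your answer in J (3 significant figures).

Isothermal process: W = nRT ln(V₂/V₁) = nRT ln(P₁/P₂).
W = (1.49)(8.314)(450) × ln(255/537)
  = 5575 × ln(0.4749) = 5575 × -0.7447
W_by_gas = -4152 J.

W ≈ -4150 J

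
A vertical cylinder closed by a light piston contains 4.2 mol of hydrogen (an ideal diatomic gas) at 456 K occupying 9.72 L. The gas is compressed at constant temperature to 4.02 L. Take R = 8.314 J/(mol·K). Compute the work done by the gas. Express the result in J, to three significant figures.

W ≈ -14100 J

Isothermal: W = nRT ln(V₂/V₁).
W = (4.2)(8.314)(456) × ln(4.02/9.72)
  = 15923 × -0.8829
W_by_gas = -14058 J.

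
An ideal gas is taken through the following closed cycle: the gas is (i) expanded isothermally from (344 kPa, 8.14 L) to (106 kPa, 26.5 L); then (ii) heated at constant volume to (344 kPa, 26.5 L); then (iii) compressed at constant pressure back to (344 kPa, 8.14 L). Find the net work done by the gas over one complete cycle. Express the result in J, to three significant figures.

W_net ≈ -3010 J

Leg (i): W = PᵢVᵢ ln(V_f/Vᵢ) = (2800) ln(26.5/8.14) = 3305 J.
Leg (ii): W = 0.
Leg (iii): W = PΔV = (344)(8.14 − 26.5) = -6316 J.
W_net = 3305 − 6316 = -3011 J.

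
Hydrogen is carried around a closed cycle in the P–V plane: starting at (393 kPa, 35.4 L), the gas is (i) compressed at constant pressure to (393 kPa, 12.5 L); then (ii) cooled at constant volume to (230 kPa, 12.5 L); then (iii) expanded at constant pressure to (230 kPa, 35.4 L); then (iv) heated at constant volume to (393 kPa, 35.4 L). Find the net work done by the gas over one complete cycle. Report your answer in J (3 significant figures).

Constant-volume legs do no work.
W(i) = (393)(12.5 − 35.4) = -9000 J; W(iii) = (230)(35.4 − 12.5) = 5267 J.
W_net = -9000 + 5267 = -3733 J (the counter-clockwise enclosed area).

W_net ≈ -3730 J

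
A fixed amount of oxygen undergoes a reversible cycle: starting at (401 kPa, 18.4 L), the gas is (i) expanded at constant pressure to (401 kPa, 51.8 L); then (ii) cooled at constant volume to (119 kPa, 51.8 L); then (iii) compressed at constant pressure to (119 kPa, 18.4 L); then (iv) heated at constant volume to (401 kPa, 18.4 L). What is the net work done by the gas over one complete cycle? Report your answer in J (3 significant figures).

Constant-volume legs do no work.
W(i) = (401)(51.8 − 18.4) = 13393 J; W(iii) = (119)(18.4 − 51.8) = -3975 J.
W_net = 13393 − 3975 = 9419 J (the clockwise enclosed area).

W_net ≈ 9420 J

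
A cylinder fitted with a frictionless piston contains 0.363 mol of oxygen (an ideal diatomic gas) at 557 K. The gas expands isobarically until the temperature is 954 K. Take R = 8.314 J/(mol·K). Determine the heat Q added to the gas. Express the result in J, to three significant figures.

Q ≈ 4190 J

Isobaric: W = nRΔT = (0.363)(8.314)(397) = 1198 J.
ΔU = nCᵥΔT with Cᵥ = 5R/2: ΔU = (0.363)(20.79)(397) = 2995 J.
Q = ΔU + W = 2995 + 1198 = 4193 J.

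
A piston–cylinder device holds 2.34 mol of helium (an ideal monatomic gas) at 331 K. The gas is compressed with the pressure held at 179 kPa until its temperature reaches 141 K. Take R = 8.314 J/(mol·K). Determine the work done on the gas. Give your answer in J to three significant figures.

W ≈ 3700 J

Isobaric: W = P ΔV = nR ΔT.
W = (2.34)(8.314)(141 − 331) = -3696 J.
Work on gas = −W_by = 3696 J.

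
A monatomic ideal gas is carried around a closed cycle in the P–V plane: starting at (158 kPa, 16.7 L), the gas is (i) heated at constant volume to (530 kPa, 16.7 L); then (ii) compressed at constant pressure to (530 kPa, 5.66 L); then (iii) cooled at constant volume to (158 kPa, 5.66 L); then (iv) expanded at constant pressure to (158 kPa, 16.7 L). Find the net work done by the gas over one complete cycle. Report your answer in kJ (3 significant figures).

W_net ≈ -4.11 kJ

Constant-volume legs do no work.
W(ii) = (530)(5.66 − 16.7) = -5851 J; W(iv) = (158)(16.7 − 5.66) = 1744 J.
W_net = -5851 + 1744 = -4107 J (the counter-clockwise enclosed area).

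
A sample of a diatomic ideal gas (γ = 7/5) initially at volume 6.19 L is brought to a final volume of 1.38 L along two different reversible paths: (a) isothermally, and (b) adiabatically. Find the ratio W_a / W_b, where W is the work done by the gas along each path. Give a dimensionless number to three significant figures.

W_a / W_b ≈ 0.730

Path (a) isothermal: W = P₁V₁ ln(V₂/V₁) → W_a/(P₁V₁) = -1.501.
Path (b) adiabatic: W = P₁V₁(1 − (V₁/V₂)^(γ−1))/(γ−1) → W_b/(P₁V₁) = -2.057.
W_a / W_b = -1.501 / -2.057 = 0.7297.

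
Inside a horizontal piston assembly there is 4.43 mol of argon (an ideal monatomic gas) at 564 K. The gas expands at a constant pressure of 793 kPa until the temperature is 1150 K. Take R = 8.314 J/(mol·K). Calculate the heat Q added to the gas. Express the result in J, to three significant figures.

Isobaric: W = nRΔT = (4.43)(8.314)(586) = 21583 J.
ΔU = nCᵥΔT with Cᵥ = 3R/2: ΔU = (4.43)(12.47)(586) = 32374 J.
Q = ΔU + W = 32374 + 21583 = 53957 J.

Q ≈ 54000 J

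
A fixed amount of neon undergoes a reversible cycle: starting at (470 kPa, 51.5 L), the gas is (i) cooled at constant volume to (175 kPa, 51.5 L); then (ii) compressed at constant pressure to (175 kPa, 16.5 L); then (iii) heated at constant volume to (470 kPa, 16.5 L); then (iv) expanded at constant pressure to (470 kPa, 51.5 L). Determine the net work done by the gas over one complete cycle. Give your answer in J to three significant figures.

Constant-volume legs do no work.
W(ii) = (175)(16.5 − 51.5) = -6125 J; W(iv) = (470)(51.5 − 16.5) = 16450 J.
W_net = -6125 + 16450 = 10325 J (the clockwise enclosed area).

W_net ≈ 10300 J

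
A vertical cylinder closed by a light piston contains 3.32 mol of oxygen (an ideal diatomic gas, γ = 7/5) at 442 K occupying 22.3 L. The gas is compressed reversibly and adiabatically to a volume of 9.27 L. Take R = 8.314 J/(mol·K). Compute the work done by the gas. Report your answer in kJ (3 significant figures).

W ≈ -12.8 kJ

Adiabatic: TV^(γ−1) = const with γ = 7/5.
T₂ = T₁ (V₁/V₂)^(γ−1) = 442 × (22.3/9.27)^0.4 = 442 × 1.421 = 627.9 K.
W_by = nCᵥ(T₁ − T₂) = (3.32)(20.79)(442 − 627.9) = -12830 J.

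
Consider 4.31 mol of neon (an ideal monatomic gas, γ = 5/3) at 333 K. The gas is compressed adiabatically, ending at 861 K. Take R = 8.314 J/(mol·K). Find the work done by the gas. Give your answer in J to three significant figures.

W ≈ -28400 J

Adiabatic ⇒ Q = 0, so W_by = −ΔU = nCᵥ(T₁ − T₂).
Cᵥ = 3R/2 = 12.47 J/(mol·K).
W = (4.31)(12.47)(333 − 861) = -28380 J.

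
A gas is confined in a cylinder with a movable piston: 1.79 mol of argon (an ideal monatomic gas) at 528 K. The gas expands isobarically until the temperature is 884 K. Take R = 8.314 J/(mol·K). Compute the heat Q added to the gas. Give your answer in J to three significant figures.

Q ≈ 13200 J

Isobaric: W = nRΔT = (1.79)(8.314)(356) = 5298 J.
ΔU = nCᵥΔT with Cᵥ = 3R/2: ΔU = (1.79)(12.47)(356) = 7947 J.
Q = ΔU + W = 7947 + 5298 = 13245 J.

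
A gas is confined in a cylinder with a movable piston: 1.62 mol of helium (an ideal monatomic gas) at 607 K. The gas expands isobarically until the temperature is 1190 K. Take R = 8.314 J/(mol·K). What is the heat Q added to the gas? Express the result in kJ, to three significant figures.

Isobaric: W = nRΔT = (1.62)(8.314)(583) = 7852 J.
ΔU = nCᵥΔT with Cᵥ = 3R/2: ΔU = (1.62)(12.47)(583) = 11778 J.
Q = ΔU + W = 11778 + 7852 = 19631 J.

Q ≈ 19.6 kJ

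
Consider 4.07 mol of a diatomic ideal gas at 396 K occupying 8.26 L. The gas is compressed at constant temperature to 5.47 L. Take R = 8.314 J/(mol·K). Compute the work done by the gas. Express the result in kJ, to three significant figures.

W ≈ -5.52 kJ

Isothermal: W = nRT ln(V₂/V₁).
W = (4.07)(8.314)(396) × ln(5.47/8.26)
  = 13400 × -0.4121
W_by_gas = -5523 J.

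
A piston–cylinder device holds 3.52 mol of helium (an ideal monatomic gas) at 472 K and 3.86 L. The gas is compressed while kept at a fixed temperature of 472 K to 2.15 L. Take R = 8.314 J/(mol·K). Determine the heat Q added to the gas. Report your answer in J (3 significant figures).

Q ≈ -8080 J

Isothermal ⇒ ΔU = 0, so Q = W = nRT ln(V₂/V₁).
Q = (3.52)(8.314)(472) ln(2.15/3.86) = 13813 × -0.5852 = -8083 J.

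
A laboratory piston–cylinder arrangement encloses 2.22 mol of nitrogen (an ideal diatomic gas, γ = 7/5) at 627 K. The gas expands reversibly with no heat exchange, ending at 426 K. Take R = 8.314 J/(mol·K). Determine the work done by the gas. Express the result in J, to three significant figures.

Adiabatic ⇒ Q = 0, so W_by = −ΔU = nCᵥ(T₁ − T₂).
Cᵥ = 5R/2 = 20.79 J/(mol·K).
W = (2.22)(20.79)(627 − 426) = 9275 J.

W ≈ 9270 J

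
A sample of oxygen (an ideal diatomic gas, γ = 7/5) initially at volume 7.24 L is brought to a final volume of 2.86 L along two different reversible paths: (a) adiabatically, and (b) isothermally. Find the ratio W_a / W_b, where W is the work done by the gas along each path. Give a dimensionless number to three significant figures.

Path (a) adiabatic: W = P₁V₁(1 − (V₁/V₂)^(γ−1))/(γ−1) → W_a/(P₁V₁) = -1.125.
Path (b) isothermal: W = P₁V₁ ln(V₂/V₁) → W_b/(P₁V₁) = -0.9288.
W_a / W_b = -1.125 / -0.9288 = 1.211.

W_a / W_b ≈ 1.21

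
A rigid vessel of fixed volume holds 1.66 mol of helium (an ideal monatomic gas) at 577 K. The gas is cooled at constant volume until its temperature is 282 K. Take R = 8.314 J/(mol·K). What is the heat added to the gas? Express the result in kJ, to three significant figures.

Q ≈ -6.11 kJ

Constant volume ⇒ W = 0, so Q = ΔU = nCᵥΔT with Cᵥ = 3R/2 = 12.47 J/(mol·K).
ΔU = (1.66)(12.47)(282 − 577) = -6107 J.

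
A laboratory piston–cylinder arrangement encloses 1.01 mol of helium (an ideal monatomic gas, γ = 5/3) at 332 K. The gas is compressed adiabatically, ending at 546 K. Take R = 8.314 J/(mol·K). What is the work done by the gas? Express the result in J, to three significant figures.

W ≈ -2700 J

Adiabatic ⇒ Q = 0, so W_by = −ΔU = nCᵥ(T₁ − T₂).
Cᵥ = 3R/2 = 12.47 J/(mol·K).
W = (1.01)(12.47)(332 − 546) = -2695 J.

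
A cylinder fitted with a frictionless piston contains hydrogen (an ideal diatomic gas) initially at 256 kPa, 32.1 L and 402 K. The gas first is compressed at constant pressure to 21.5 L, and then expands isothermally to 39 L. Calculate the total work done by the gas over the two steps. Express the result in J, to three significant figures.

Step 1 (isobaric): W = PΔV = (256 kPa)(21.5 − 32.1 L) = -2714 J.
After step 1: P = 256 kPa, V = 21.5 L, T = 269.3 K.
Step 2 (isothermal): W = P₁V₁ ln(V₂/V₁) = (5504) ln(39/21.5) = 3278 J.
W_total = -2714 + 3278 = 564.1 J.

W_total ≈ 564 J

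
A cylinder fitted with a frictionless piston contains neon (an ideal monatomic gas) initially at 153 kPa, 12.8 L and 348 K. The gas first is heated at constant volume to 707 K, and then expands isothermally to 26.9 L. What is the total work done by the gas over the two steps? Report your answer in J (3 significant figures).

Step 1 (isochoric): W = 0 (constant volume).
After step 1: P = 310.8 kPa (V unchanged).
Step 2 (isothermal): W = P₁V₁ ln(V₂/V₁) = (3979) ln(26.9/12.8) = 2955 J.
W_total = 0 + 2955 = 2955 J.

W_total ≈ 2950 J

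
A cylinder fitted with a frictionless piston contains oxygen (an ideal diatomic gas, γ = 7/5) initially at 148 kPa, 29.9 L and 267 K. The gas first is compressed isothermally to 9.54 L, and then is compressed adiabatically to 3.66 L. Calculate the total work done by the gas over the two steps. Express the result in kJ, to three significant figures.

Step 1 (isothermal): W = P₁V₁ ln(V₂/V₁) = (4425) ln(9.54/29.9) = -5055 J.
After step 1: P = 463.9 kPa, V = 9.54 L, T = 267 K.
Step 2 (adiabatic): W = (P₁V₁ − P₂V₂)/(γ−1) = (4425 − 6492)/0.4 = -5166 J.
W_total = -5055 − 5166 = -10221 J.

W_total ≈ -10.2 kJ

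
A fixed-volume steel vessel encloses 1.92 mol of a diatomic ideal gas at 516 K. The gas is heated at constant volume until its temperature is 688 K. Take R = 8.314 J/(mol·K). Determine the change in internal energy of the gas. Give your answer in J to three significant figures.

ΔU ≈ 6860 J

Constant volume ⇒ W = 0, so Q = ΔU = nCᵥΔT with Cᵥ = 5R/2 = 20.79 J/(mol·K).
ΔU = (1.92)(20.79)(688 − 516) = 6864 J.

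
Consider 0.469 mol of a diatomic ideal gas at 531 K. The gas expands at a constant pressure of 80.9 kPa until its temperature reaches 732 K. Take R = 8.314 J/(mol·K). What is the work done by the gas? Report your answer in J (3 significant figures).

W ≈ 784 J

Isobaric: W = P ΔV = nR ΔT.
W = (0.469)(8.314)(732 − 531) = 783.8 J.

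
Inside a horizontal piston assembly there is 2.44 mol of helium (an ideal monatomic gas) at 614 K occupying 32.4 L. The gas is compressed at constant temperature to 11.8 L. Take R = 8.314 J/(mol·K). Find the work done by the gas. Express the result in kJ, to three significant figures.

W ≈ -12.6 kJ

Isothermal: W = nRT ln(V₂/V₁).
W = (2.44)(8.314)(614) × ln(11.8/32.4)
  = 12456 × -1.01
W_by_gas = -12581 J.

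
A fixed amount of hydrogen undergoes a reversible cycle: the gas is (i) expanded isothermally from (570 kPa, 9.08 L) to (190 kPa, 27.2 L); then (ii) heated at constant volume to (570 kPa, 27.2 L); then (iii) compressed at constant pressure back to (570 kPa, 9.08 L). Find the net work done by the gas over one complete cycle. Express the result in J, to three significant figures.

W_net ≈ -4650 J

Leg (i): W = PᵢVᵢ ln(V_f/Vᵢ) = (5176) ln(27.2/9.08) = 5678 J.
Leg (ii): W = 0.
Leg (iii): W = PΔV = (570)(9.08 − 27.2) = -10328 J.
W_net = 5678 − 10328 = -4650 J.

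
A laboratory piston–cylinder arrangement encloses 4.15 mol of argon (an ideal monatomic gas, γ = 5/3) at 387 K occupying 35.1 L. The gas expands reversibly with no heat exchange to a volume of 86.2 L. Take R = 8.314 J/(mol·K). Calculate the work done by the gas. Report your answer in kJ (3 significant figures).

Adiabatic: TV^(γ−1) = const with γ = 5/3.
T₂ = T₁ (V₁/V₂)^(γ−1) = 387 × (35.1/86.2)^0.667 = 387 × 0.5494 = 212.6 K.
W_by = nCᵥ(T₁ − T₂) = (4.15)(12.47)(387 − 212.6) = 9026 J.

W ≈ 9.03 kJ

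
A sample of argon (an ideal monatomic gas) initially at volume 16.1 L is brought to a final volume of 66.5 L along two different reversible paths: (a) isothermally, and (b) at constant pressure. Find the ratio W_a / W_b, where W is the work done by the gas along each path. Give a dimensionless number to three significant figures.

Path (a) isothermal: W = P₁V₁ ln(V₂/V₁) → W_a/(P₁V₁) = 1.418.
Path (b) isobaric: W = P₁(V₂ − V₁) → W_b/(P₁V₁) = 3.13.
W_a / W_b = 1.418 / 3.13 = 0.4531.

W_a / W_b ≈ 0.453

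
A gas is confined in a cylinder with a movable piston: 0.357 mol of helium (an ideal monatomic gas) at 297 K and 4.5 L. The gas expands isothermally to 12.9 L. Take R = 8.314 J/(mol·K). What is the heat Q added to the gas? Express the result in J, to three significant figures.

Q ≈ 928 J

Isothermal ⇒ ΔU = 0, so Q = W = nRT ln(V₂/V₁).
Q = (0.357)(8.314)(297) ln(12.9/4.5) = 881.5 × 1.053 = 928.4 J.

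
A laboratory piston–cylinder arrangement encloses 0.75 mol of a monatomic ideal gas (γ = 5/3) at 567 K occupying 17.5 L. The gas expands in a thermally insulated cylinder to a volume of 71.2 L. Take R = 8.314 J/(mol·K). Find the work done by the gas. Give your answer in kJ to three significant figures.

Adiabatic: TV^(γ−1) = const with γ = 5/3.
T₂ = T₁ (V₁/V₂)^(γ−1) = 567 × (17.5/71.2)^0.667 = 567 × 0.3924 = 222.5 K.
W_by = nCᵥ(T₁ − T₂) = (0.75)(12.47)(567 − 222.5) = 3222 J.

W ≈ 3.22 kJ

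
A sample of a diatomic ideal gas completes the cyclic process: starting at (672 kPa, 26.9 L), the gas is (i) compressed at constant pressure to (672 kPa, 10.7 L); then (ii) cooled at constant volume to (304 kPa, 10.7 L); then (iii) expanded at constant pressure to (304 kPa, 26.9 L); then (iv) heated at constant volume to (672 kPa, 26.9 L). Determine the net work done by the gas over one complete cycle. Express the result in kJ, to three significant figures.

Constant-volume legs do no work.
W(i) = (672)(10.7 − 26.9) = -10886 J; W(iii) = (304)(26.9 − 10.7) = 4925 J.
W_net = -10886 + 4925 = -5962 J (the counter-clockwise enclosed area).

W_net ≈ -5.96 kJ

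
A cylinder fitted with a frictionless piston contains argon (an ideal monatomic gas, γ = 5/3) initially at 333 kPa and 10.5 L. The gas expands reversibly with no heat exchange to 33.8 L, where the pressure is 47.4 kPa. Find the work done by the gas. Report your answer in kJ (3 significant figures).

Adiabatic: W = (P₁V₁ − P₂V₂)/(γ − 1) with γ = 5/3.
P₁V₁ = 3496 J, P₂V₂ = 1602 J.
W = (3496 − 1602) / 0.6667 = 2842 J.

W ≈ 2.84 kJ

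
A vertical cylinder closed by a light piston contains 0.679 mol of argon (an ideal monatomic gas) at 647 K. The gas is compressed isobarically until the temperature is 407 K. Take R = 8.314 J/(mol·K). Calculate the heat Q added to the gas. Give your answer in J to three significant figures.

Isobaric: W = nRΔT = (0.679)(8.314)(-240) = -1355 J.
ΔU = nCᵥΔT with Cᵥ = 3R/2: ΔU = (0.679)(12.47)(-240) = -2032 J.
Q = ΔU + W = -2032 − 1355 = -3387 J.

Q ≈ -3390 J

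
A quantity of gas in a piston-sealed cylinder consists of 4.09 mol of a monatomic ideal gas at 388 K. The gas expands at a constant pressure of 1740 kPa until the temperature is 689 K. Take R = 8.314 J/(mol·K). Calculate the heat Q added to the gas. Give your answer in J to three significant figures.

Isobaric: W = nRΔT = (4.09)(8.314)(301) = 10235 J.
ΔU = nCᵥΔT with Cᵥ = 3R/2: ΔU = (4.09)(12.47)(301) = 15353 J.
Q = ΔU + W = 15353 + 10235 = 25588 J.

Q ≈ 25600 J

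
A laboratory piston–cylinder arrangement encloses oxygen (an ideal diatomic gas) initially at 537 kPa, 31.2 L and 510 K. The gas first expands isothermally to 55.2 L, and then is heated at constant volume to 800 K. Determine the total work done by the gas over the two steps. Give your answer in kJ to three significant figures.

W_total ≈ 9.56 kJ

Step 1 (isothermal): W = P₁V₁ ln(V₂/V₁) = (16754) ln(55.2/31.2) = 9559 J.
Step 2 (isochoric): W = 0 (constant volume).
W_total = 9559 + 0 = 9559 J.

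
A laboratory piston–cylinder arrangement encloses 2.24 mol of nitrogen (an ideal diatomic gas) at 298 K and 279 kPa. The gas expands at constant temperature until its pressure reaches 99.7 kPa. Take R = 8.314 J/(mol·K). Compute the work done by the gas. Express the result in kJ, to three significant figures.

W ≈ 5.71 kJ

Isothermal process: W = nRT ln(V₂/V₁) = nRT ln(P₁/P₂).
W = (2.24)(8.314)(298) × ln(279/99.7)
  = 5550 × ln(2.798) = 5550 × 1.029
W_by_gas = 5711 J.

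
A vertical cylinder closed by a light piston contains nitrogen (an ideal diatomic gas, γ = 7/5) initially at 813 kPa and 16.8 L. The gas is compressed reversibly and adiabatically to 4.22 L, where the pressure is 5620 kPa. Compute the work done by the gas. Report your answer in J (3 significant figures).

W ≈ -25100 J

Adiabatic: W = (P₁V₁ − P₂V₂)/(γ − 1) with γ = 7/5.
P₁V₁ = 13658 J, P₂V₂ = 23716 J.
W = (13658 − 23716) / 0.4 = -25145 J.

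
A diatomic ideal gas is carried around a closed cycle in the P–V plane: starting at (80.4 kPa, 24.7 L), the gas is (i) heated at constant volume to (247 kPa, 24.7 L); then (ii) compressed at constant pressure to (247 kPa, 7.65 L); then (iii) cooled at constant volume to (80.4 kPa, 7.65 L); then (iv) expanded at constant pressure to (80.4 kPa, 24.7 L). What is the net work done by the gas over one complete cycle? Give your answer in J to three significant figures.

W_net ≈ -2840 J

Constant-volume legs do no work.
W(ii) = (247)(7.65 − 24.7) = -4211 J; W(iv) = (80.4)(24.7 − 7.65) = 1371 J.
W_net = -4211 + 1371 = -2841 J (the counter-clockwise enclosed area).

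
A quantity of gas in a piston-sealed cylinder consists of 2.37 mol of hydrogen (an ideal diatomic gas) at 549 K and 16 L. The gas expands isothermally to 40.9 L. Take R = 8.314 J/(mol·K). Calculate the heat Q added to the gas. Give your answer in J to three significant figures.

Q ≈ 10200 J

Isothermal ⇒ ΔU = 0, so Q = W = nRT ln(V₂/V₁).
Q = (2.37)(8.314)(549) ln(40.9/16) = 10818 × 0.9385 = 10153 J.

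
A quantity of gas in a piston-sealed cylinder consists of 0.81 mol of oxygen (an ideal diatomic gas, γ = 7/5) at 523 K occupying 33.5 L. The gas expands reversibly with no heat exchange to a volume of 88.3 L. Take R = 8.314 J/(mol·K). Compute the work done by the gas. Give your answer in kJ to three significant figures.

W ≈ 2.83 kJ

Adiabatic: TV^(γ−1) = const with γ = 7/5.
T₂ = T₁ (V₁/V₂)^(γ−1) = 523 × (33.5/88.3)^0.4 = 523 × 0.6786 = 354.9 K.
W_by = nCᵥ(T₁ − T₂) = (0.81)(20.79)(523 − 354.9) = 2830 J.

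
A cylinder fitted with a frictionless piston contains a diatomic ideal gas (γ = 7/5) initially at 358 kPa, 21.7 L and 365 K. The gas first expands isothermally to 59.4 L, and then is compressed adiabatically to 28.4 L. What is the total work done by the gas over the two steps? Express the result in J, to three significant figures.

Step 1 (isothermal): W = P₁V₁ ln(V₂/V₁) = (7769) ln(59.4/21.7) = 7823 J.
After step 1: P = 130.8 kPa, V = 59.4 L, T = 365 K.
Step 2 (adiabatic): W = (P₁V₁ − P₂V₂)/(γ−1) = (7769 − 10436)/0.4 = -6668 J.
W_total = 7823 − 6668 = 1155 J.

W_total ≈ 1150 J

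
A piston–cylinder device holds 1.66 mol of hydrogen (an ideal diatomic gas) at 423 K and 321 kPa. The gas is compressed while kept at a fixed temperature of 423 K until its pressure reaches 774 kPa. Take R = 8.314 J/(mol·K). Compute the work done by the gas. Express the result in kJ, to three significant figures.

W ≈ -5.14 kJ

Isothermal process: W = nRT ln(V₂/V₁) = nRT ln(P₁/P₂).
W = (1.66)(8.314)(423) × ln(321/774)
  = 5838 × ln(0.4147) = 5838 × -0.8801
W_by_gas = -5138 J.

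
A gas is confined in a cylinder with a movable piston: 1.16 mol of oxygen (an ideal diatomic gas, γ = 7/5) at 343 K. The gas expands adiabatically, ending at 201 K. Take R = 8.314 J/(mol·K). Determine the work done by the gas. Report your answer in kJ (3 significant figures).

W ≈ 3.42 kJ

Adiabatic ⇒ Q = 0, so W_by = −ΔU = nCᵥ(T₁ − T₂).
Cᵥ = 5R/2 = 20.79 J/(mol·K).
W = (1.16)(20.79)(343 − 201) = 3424 J.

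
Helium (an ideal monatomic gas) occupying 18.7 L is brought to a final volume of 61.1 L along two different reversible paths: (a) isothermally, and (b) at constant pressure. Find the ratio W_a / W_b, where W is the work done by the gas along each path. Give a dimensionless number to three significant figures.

Path (a) isothermal: W = P₁V₁ ln(V₂/V₁) → W_a/(P₁V₁) = 1.184.
Path (b) isobaric: W = P₁(V₂ − V₁) → W_b/(P₁V₁) = 2.267.
W_a / W_b = 1.184 / 2.267 = 0.5222.

W_a / W_b ≈ 0.522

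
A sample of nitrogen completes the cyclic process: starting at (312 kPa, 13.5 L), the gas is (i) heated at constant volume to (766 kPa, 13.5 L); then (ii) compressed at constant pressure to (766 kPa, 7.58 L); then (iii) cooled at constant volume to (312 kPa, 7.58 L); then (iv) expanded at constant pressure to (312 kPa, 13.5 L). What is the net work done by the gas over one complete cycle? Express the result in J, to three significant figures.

Constant-volume legs do no work.
W(ii) = (766)(7.58 − 13.5) = -4535 J; W(iv) = (312)(13.5 − 7.58) = 1847 J.
W_net = -4535 + 1847 = -2688 J (the counter-clockwise enclosed area).

W_net ≈ -2690 J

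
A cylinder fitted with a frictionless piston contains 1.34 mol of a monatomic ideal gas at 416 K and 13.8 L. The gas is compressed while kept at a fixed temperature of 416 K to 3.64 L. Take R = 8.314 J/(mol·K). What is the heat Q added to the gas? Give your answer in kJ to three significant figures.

Isothermal ⇒ ΔU = 0, so Q = W = nRT ln(V₂/V₁).
Q = (1.34)(8.314)(416) ln(3.64/13.8) = 4635 × -1.333 = -6176 J.

Q ≈ -6.18 kJ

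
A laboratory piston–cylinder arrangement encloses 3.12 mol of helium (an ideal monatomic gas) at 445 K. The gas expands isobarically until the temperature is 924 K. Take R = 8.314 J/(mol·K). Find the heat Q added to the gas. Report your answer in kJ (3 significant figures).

Isobaric: W = nRΔT = (3.12)(8.314)(479) = 12425 J.
ΔU = nCᵥΔT with Cᵥ = 3R/2: ΔU = (3.12)(12.47)(479) = 18638 J.
Q = ΔU + W = 18638 + 12425 = 31063 J.

Q ≈ 31.1 kJ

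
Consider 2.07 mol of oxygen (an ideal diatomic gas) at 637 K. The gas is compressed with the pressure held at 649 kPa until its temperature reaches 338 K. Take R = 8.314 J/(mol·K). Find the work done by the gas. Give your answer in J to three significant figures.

W ≈ -5150 J

Isobaric: W = P ΔV = nR ΔT.
W = (2.07)(8.314)(338 − 637) = -5146 J.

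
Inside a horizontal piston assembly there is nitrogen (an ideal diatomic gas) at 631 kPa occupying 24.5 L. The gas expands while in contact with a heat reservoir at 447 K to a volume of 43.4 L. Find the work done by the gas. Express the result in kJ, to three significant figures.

W ≈ 8.84 kJ

Isothermal: W = nRT ln(V₂/V₁) = P₁V₁ ln(V₂/V₁).
P₁V₁ = (631 kPa)(24.5 L) = 15460 J.
W = 15460 × ln(43.4/24.5) = 15460 × 0.5718
W_by_gas = 8840 J.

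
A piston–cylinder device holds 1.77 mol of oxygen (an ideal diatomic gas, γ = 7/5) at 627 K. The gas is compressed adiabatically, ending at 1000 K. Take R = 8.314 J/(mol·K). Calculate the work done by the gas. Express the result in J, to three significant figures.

W ≈ -13700 J

Adiabatic ⇒ Q = 0, so W_by = −ΔU = nCᵥ(T₁ − T₂).
Cᵥ = 5R/2 = 20.79 J/(mol·K).
W = (1.77)(20.79)(627 − 1000) = -13722 J.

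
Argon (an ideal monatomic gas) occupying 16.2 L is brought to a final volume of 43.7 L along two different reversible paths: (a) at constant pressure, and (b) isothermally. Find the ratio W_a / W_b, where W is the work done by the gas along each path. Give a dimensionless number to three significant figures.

Path (a) isobaric: W = P₁(V₂ − V₁) → W_a/(P₁V₁) = 1.698.
Path (b) isothermal: W = P₁V₁ ln(V₂/V₁) → W_b/(P₁V₁) = 0.9923.
W_a / W_b = 1.698 / 0.9923 = 1.711.

W_a / W_b ≈ 1.71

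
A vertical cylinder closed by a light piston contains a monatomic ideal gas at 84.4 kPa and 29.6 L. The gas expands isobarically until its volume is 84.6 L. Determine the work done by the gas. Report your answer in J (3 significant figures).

Isobaric: W = P ΔV.
W = (84.4 kPa)(84.6 − 29.6 L) = (84.4)(55) = 4642 J.

W ≈ 4640 J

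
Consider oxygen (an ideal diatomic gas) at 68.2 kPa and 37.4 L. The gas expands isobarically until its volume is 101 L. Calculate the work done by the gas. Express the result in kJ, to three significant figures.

W ≈ 4.34 kJ

Isobaric: W = P ΔV.
W = (68.2 kPa)(101 − 37.4 L) = (68.2)(63.6) = 4338 J.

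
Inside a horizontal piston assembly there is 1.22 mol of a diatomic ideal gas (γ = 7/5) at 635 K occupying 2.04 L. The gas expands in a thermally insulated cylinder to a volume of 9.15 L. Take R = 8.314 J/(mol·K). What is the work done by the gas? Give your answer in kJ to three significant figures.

Adiabatic: TV^(γ−1) = const with γ = 7/5.
T₂ = T₁ (V₁/V₂)^(γ−1) = 635 × (2.04/9.15)^0.4 = 635 × 0.5486 = 348.4 K.
W_by = nCᵥ(T₁ − T₂) = (1.22)(20.79)(635 − 348.4) = 7268 J.

W ≈ 7.27 kJ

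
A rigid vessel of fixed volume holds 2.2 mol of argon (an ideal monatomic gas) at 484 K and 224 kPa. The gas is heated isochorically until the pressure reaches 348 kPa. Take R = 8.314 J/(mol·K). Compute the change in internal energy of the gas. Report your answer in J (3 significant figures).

ΔU ≈ 7350 J

Constant volume ⇒ W = 0, so Q = ΔU = nCᵥΔT with Cᵥ = 3R/2 = 12.47 J/(mol·K).
At constant V, T₂/T₁ = P₂/P₁ ⇒ ΔT = T₁(P₂/P₁ − 1) = 484·(348/224 − 1) = 267.9 K.
ΔU = (2.2)(12.47)(267.9) = 7351 J.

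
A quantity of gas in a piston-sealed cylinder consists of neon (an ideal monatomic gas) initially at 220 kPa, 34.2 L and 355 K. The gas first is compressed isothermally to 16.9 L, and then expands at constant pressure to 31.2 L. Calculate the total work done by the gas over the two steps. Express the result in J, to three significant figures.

Step 1 (isothermal): W = P₁V₁ ln(V₂/V₁) = (7524) ln(16.9/34.2) = -5304 J.
After step 1: P = 445.2 kPa, V = 16.9 L, T = 355 K.
Step 2 (isobaric): W = PΔV = (445.2 kPa)(31.2 − 16.9 L) = 6366 J.
W_total = -5304 + 6366 = 1063 J.

W_total ≈ 1060 J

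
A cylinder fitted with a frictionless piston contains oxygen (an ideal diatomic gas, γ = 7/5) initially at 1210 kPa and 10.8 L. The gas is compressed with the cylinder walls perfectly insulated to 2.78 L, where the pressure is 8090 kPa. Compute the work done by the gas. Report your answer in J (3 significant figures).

W ≈ -23600 J

Adiabatic: W = (P₁V₁ − P₂V₂)/(γ − 1) with γ = 7/5.
P₁V₁ = 13068 J, P₂V₂ = 22490 J.
W = (13068 − 22490) / 0.4 = -23555 J.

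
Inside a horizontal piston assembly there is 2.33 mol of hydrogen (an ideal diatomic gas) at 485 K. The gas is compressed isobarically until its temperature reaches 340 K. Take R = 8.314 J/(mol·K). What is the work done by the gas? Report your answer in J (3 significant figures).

W ≈ -2810 J

Isobaric: W = P ΔV = nR ΔT.
W = (2.33)(8.314)(340 − 485) = -2809 J.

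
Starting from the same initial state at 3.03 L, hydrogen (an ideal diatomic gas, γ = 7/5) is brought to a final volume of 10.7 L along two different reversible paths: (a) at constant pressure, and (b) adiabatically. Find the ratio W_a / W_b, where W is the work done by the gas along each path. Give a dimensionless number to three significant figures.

Path (a) isobaric: W = P₁(V₂ − V₁) → W_a/(P₁V₁) = 2.531.
Path (b) adiabatic: W = P₁V₁(1 − (V₁/V₂)^(γ−1))/(γ−1) → W_b/(P₁V₁) = 0.9907.
W_a / W_b = 2.531 / 0.9907 = 2.555.

W_a / W_b ≈ 2.56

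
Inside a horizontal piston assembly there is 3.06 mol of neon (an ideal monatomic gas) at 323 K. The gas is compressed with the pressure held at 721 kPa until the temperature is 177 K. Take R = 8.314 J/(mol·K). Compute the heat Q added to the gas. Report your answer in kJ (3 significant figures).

Isobaric: W = nRΔT = (3.06)(8.314)(-146) = -3714 J.
ΔU = nCᵥΔT with Cᵥ = 3R/2: ΔU = (3.06)(12.47)(-146) = -5572 J.
Q = ΔU + W = -5572 − 3714 = -9286 J.

Q ≈ -9.29 kJ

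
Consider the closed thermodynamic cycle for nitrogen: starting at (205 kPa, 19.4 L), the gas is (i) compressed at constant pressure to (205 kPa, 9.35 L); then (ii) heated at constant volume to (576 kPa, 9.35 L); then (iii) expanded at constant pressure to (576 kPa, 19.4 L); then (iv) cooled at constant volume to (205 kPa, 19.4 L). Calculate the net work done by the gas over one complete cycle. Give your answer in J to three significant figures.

W_net ≈ 3730 J

Constant-volume legs do no work.
W(i) = (205)(9.35 − 19.4) = -2060 J; W(iii) = (576)(19.4 − 9.35) = 5789 J.
W_net = -2060 + 5789 = 3729 J (the clockwise enclosed area).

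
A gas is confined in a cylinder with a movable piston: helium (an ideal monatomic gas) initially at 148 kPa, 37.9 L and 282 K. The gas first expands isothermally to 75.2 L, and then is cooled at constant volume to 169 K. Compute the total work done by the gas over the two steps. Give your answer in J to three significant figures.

W_total ≈ 3840 J

Step 1 (isothermal): W = P₁V₁ ln(V₂/V₁) = (5609) ln(75.2/37.9) = 3843 J.
Step 2 (isochoric): W = 0 (constant volume).
W_total = 3843 + 0 = 3843 J.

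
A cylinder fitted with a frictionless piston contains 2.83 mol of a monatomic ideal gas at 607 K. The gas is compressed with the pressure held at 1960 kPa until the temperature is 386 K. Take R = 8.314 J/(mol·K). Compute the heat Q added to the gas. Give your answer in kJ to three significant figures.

Isobaric: W = nRΔT = (2.83)(8.314)(-221) = -5200 J.
ΔU = nCᵥΔT with Cᵥ = 3R/2: ΔU = (2.83)(12.47)(-221) = -7800 J.
Q = ΔU + W = -7800 − 5200 = -13000 J.

Q ≈ -13.0 kJ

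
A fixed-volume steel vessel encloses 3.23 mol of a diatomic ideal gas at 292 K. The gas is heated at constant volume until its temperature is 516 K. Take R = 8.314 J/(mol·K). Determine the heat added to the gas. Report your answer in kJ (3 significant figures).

Constant volume ⇒ W = 0, so Q = ΔU = nCᵥΔT with Cᵥ = 5R/2 = 20.79 J/(mol·K).
ΔU = (3.23)(20.79)(516 − 292) = 15038 J.

Q ≈ 15.0 kJ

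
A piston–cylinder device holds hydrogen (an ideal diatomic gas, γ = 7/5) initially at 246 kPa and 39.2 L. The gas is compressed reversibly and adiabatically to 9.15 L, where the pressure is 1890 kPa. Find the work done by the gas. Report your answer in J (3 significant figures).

Adiabatic: W = (P₁V₁ − P₂V₂)/(γ − 1) with γ = 7/5.
P₁V₁ = 9643 J, P₂V₂ = 17294 J.
W = (9643 − 17294) / 0.4 = -19126 J.

W ≈ -19100 J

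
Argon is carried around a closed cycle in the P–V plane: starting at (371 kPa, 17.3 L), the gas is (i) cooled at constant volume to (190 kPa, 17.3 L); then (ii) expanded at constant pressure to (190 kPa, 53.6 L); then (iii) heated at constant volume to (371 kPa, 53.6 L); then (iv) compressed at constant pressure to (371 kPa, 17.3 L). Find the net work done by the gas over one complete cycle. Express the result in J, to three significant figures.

W_net ≈ -6570 J

Constant-volume legs do no work.
W(ii) = (190)(53.6 − 17.3) = 6897 J; W(iv) = (371)(17.3 − 53.6) = -13467 J.
W_net = 6897 − 13467 = -6570 J (the counter-clockwise enclosed area).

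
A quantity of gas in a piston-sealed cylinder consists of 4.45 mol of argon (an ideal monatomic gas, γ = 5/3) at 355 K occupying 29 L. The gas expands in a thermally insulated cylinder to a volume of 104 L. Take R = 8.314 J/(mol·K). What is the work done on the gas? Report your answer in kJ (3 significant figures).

W ≈ -11.3 kJ

Adiabatic: TV^(γ−1) = const with γ = 5/3.
T₂ = T₁ (V₁/V₂)^(γ−1) = 355 × (29/104)^0.667 = 355 × 0.4268 = 151.5 K.
W_by = nCᵥ(T₁ − T₂) = (4.45)(12.47)(355 − 151.5) = 11292 J.
Work on gas = −W_by = -11292 J.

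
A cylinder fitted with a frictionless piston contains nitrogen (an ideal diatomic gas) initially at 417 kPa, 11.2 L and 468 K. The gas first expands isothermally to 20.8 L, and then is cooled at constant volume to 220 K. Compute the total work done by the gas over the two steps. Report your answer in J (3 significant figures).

Step 1 (isothermal): W = P₁V₁ ln(V₂/V₁) = (4670) ln(20.8/11.2) = 2891 J.
Step 2 (isochoric): W = 0 (constant volume).
W_total = 2891 + 0 = 2891 J.

W_total ≈ 2890 J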